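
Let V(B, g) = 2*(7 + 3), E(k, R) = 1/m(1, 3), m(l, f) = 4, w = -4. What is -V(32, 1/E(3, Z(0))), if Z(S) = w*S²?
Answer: -20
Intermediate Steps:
Z(S) = -4*S²
E(k, R) = ¼ (E(k, R) = 1/4 = ¼)
V(B, g) = 20 (V(B, g) = 2*10 = 20)
-V(32, 1/E(3, Z(0))) = -1*20 = -20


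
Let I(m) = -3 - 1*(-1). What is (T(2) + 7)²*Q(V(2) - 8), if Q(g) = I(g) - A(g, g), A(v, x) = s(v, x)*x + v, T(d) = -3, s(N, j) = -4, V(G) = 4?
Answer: -224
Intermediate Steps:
A(v, x) = v - 4*x (A(v, x) = -4*x + v = v - 4*x)
I(m) = -2 (I(m) = -3 + 1 = -2)
Q(g) = -2 + 3*g (Q(g) = -2 - (g - 4*g) = -2 - (-3)*g = -2 + 3*g)
(T(2) + 7)²*Q(V(2) - 8) = (-3 + 7)²*(-2 + 3*(4 - 8)) = 4²*(-2 + 3*(-4)) = 16*(-2 - 12) = 16*(-14) = -224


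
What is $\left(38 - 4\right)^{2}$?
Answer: $1156$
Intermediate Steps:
$\left(38 - 4\right)^{2} = 34^{2} = 1156$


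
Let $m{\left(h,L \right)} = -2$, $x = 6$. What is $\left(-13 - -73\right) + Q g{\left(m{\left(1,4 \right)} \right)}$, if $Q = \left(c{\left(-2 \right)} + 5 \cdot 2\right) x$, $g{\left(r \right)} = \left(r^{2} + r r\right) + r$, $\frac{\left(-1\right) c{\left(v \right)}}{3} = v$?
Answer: $636$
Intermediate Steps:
$c{\left(v \right)} = - 3 v$
$g{\left(r \right)} = r + 2 r^{2}$ ($g{\left(r \right)} = \left(r^{2} + r^{2}\right) + r = 2 r^{2} + r = r + 2 r^{2}$)
$Q = 96$ ($Q = \left(\left(-3\right) \left(-2\right) + 5 \cdot 2\right) 6 = \left(6 + 10\right) 6 = 16 \cdot 6 = 96$)
$\left(-13 - -73\right) + Q g{\left(m{\left(1,4 \right)} \right)} = \left(-13 - -73\right) + 96 \left(- 2 \left(1 + 2 \left(-2\right)\right)\right) = \left(-13 + 73\right) + 96 \left(- 2 \left(1 - 4\right)\right) = 60 + 96 \left(\left(-2\right) \left(-3\right)\right) = 60 + 96 \cdot 6 = 60 + 576 = 636$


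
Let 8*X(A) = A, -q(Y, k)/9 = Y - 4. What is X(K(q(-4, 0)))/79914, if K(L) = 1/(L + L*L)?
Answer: 1/3360223872 ≈ 2.9760e-10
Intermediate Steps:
q(Y, k) = 36 - 9*Y (q(Y, k) = -9*(Y - 4) = -9*(-4 + Y) = 36 - 9*Y)
K(L) = 1/(L + L²)
X(A) = A/8
X(K(q(-4, 0)))/79914 = ((1/((36 - 9*(-4))*(1 + (36 - 9*(-4)))))/8)/79914 = ((1/((36 + 36)*(1 + (36 + 36))))/8)*(1/79914) = ((1/(72*(1 + 72)))/8)*(1/79914) = (((1/72)/73)/8)*(1/79914) = (((1/72)*(1/73))/8)*(1/79914) = ((⅛)*(1/5256))*(1/79914) = (1/42048)*(1/79914) = 1/3360223872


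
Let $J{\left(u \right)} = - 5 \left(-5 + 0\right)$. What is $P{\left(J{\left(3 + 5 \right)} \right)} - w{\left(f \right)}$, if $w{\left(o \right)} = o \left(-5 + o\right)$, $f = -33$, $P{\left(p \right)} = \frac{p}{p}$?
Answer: $-1253$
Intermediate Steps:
$J{\left(u \right)} = 25$ ($J{\left(u \right)} = \left(-5\right) \left(-5\right) = 25$)
$P{\left(p \right)} = 1$
$P{\left(J{\left(3 + 5 \right)} \right)} - w{\left(f \right)} = 1 - - 33 \left(-5 - 33\right) = 1 - \left(-33\right) \left(-38\right) = 1 - 1254 = -1253$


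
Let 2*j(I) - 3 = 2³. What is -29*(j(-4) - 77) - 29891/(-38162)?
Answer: 39579399/19081 ≈ 2074.3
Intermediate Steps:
j(I) = 11/2 (j(I) = 3/2 + (½)*2³ = 3/2 + (½)*8 = 3/2 + 4 = 11/2)
-29*(j(-4) - 77) - 29891/(-38162) = -29*(11/2 - 77) - 29891/(-38162) = -29*(-143/2) - 29891*(-1)/38162 = 4147/2 - 1*(-29891/38162) = 4147/2 + 29891/38162 = 39579399/19081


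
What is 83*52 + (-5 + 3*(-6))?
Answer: 4293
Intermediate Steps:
83*52 + (-5 + 3*(-6)) = 4316 + (-5 - 18) = 4316 - 23 = 4293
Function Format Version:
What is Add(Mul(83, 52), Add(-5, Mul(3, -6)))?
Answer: 4293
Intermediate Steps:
Add(Mul(83, 52), Add(-5, Mul(3, -6))) = Add(4316, Add(-5, -18)) = Add(4316, -23) = 4293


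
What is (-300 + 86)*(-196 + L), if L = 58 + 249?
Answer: -23754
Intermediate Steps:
L = 307
(-300 + 86)*(-196 + L) = (-300 + 86)*(-196 + 307) = -214*111 = -23754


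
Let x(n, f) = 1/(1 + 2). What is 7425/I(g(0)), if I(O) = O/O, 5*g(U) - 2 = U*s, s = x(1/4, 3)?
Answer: 7425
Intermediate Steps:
x(n, f) = 1/3
s = 1/3 ≈ 0.33333
g(U) = 2/5 + U/15 (g(U) = 2/5 + (U*(1/3))/5 = 2/5 + (U/3)/5 = 2/5 + U/15)
I(O) = 1
7425/I(g(0)) = 7425/1 = 7425*1 = 7425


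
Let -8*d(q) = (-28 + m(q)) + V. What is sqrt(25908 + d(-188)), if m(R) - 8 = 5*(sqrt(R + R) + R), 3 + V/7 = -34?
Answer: sqrt(416966 - 20*I*sqrt(94))/4 ≈ 161.43 - 0.037537*I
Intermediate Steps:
V = -259 (V = -21 + 7*(-34) = -21 - 238 = -259)
m(R) = 8 + 5*R + 5*sqrt(2)*sqrt(R) (m(R) = 8 + 5*(sqrt(R + R) + R) = 8 + 5*(sqrt(2*R) + R) = 8 + 5*(sqrt(2)*sqrt(R) + R) = 8 + 5*(R + sqrt(2)*sqrt(R)) = 8 + (5*R + 5*sqrt(2)*sqrt(R)) = 8 + 5*R + 5*sqrt(2)*sqrt(R))
d(q) = 279/8 - 5*q/8 - 5*sqrt(2)*sqrt(q)/8 (d(q) = -((-28 + (8 + 5*q + 5*sqrt(2)*sqrt(q))) - 259)/8 = -((-20 + 5*q + 5*sqrt(2)*sqrt(q)) - 259)/8 = -(-279 + 5*q + 5*sqrt(2)*sqrt(q))/8 = 279/8 - 5*q/8 - 5*sqrt(2)*sqrt(q)/8)
sqrt(25908 + d(-188)) = sqrt(25908 + (279/8 - 5/8*(-188) - 5*sqrt(2)*sqrt(-188)/8)) = sqrt(25908 + (279/8 + 235/2 - 5*sqrt(2)*2*I*sqrt(47)/8)) = sqrt(25908 + (279/8 + 235/2 - 5*I*sqrt(94)/4)) = sqrt(25908 + (1219/8 - 5*I*sqrt(94)/4)) = sqrt(208483/8 - 5*I*sqrt(94)/4)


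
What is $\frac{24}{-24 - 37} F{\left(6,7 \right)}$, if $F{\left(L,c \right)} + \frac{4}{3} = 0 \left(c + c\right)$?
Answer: $\frac{32}{61} \approx 0.52459$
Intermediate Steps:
$F{\left(L,c \right)} = - \frac{4}{3}$ ($F{\left(L,c \right)} = - \frac{4}{3} + 0 \left(c + c\right) = - \frac{4}{3} + 0 \cdot 2 c = - \frac{4}{3} + 0 = - \frac{4}{3}$)
$\frac{24}{-24 - 37} F{\left(6,7 \right)} = \frac{24}{-24 - 37} \left(- \frac{4}{3}\right) = \frac{24}{-61} \left(- \frac{4}{3}\right) = 24 \left(- \frac{1}{61}\right) \left(- \frac{4}{3}\right) = \left(- \frac{24}{61}\right) \left(- \frac{4}{3}\right) = \frac{32}{61}$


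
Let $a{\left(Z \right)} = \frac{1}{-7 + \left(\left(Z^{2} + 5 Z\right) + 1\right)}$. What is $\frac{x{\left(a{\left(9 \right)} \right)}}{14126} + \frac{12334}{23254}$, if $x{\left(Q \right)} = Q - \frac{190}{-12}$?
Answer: $\frac{1496558281}{2815594320} \approx 0.53152$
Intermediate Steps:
$a{\left(Z \right)} = \frac{1}{-6 + Z^{2} + 5 Z}$ ($a{\left(Z \right)} = \frac{1}{-7 + \left(1 + Z^{2} + 5 Z\right)} = \frac{1}{-6 + Z^{2} + 5 Z}$)
$x{\left(Q \right)} = \frac{95}{6} + Q$ ($x{\left(Q \right)} = Q - - \frac{95}{6} = Q + \frac{95}{6} = \frac{95}{6} + Q$)
$\frac{x{\left(a{\left(9 \right)} \right)}}{14126} + \frac{12334}{23254} = \frac{\frac{95}{6} + \frac{1}{-6 + 9^{2} + 5 \cdot 9}}{14126} + \frac{12334}{23254} = \left(\frac{95}{6} + \frac{1}{-6 + 81 + 45}\right) \frac{1}{14126} + 12334 \cdot \frac{1}{23254} = \left(\frac{95}{6} + \frac{1}{120}\right) \frac{1}{14126} + \frac{881}{1661} = \frac{1901}{120} \cdot \frac{1}{14126} + \frac{881}{1661} = \frac{1901}{1695120} + \frac{881}{1661} = \frac{1496558281}{2815594320}$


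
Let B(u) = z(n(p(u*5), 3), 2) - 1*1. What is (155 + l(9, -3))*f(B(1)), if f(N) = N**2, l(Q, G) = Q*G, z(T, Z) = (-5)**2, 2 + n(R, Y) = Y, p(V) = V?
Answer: 73728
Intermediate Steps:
n(R, Y) = -2 + Y
z(T, Z) = 25
B(u) = 24 (B(u) = 25 - 1*1 = 25 - 1 = 24)
l(Q, G) = G*Q
(155 + l(9, -3))*f(B(1)) = (155 - 3*9)*24**2 = (155 - 27)*576 = 128*576 = 73728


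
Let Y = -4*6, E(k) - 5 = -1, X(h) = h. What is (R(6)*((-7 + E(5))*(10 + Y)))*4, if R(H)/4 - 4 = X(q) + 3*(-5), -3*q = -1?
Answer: -7168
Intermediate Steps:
q = ⅓ (q = -⅓*(-1) = ⅓ ≈ 0.33333)
R(H) = -128/3 (R(H) = 16 + 4*(⅓ + 3*(-5)) = 16 + 4*(⅓ - 15) = 16 + 4*(-44/3) = 16 - 176/3 = -128/3)
E(k) = 4 (E(k) = 5 - 1 = 4)
Y = -24
(R(6)*((-7 + E(5))*(10 + Y)))*4 = -128*(-7 + 4)*(10 - 24)/3*4 = -(-128)*(-14)*4 = -128/3*42*4 = -1792*4 = -7168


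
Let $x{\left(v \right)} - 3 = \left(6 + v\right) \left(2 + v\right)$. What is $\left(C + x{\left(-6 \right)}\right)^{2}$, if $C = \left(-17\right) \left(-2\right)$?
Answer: $1369$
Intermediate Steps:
$C = 34$
$x{\left(v \right)} = 3 + \left(2 + v\right) \left(6 + v\right)$ ($x{\left(v \right)} = 3 + \left(6 + v\right) \left(2 + v\right) = 3 + \left(2 + v\right) \left(6 + v\right)$)
$\left(C + x{\left(-6 \right)}\right)^{2} = \left(34 + \left(15 + \left(-6\right)^{2} + 8 \left(-6\right)\right)\right)^{2} = \left(34 + \left(15 + 36 - 48\right)\right)^{2} = \left(34 + 3\right)^{2} = 37^{2} = 1369$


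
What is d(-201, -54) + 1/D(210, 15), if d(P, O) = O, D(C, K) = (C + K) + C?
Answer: -23489/435 ≈ -53.998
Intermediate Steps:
D(C, K) = K + 2*C
d(-201, -54) + 1/D(210, 15) = -54 + 1/(15 + 2*210) = -54 + 1/(15 + 420) = -54 + 1/435 = -23489/435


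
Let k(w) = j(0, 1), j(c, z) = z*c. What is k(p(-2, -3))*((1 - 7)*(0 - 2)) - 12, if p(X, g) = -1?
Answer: -12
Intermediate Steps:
j(c, z) = c*z
k(w) = 0 (k(w) = 0*1 = 0)
k(p(-2, -3))*((1 - 7)*(0 - 2)) - 12 = 0*((1 - 7)*(0 - 2)) - 12 = 0*(-6*(-2)) - 12 = 0*12 - 12 = 0 - 12 = -12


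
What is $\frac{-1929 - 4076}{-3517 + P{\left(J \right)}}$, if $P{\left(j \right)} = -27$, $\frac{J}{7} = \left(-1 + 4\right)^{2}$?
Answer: $\frac{6005}{3544} \approx 1.6944$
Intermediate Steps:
$J = 63$ ($J = 7 \left(-1 + 4\right)^{2} = 7 \cdot 3^{2} = 7 \cdot 9 = 63$)
$\frac{-1929 - 4076}{-3517 + P{\left(J \right)}} = \frac{-1929 - 4076}{-3517 - 27} = - \frac{6005}{-3544} = \left(-6005\right) \left(- \frac{1}{3544}\right) = \frac{6005}{3544}$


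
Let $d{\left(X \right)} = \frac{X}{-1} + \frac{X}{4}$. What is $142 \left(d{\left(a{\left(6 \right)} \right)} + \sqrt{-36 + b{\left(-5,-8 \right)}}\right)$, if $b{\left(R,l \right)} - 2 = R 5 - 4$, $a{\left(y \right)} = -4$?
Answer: $426 + 426 i \sqrt{7} \approx 426.0 + 1127.1 i$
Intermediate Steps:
$b{\left(R,l \right)} = -2 + 5 R$ ($b{\left(R,l \right)} = 2 + \left(R 5 - 4\right) = 2 + \left(5 R - 4\right) = 2 + \left(-4 + 5 R\right) = -2 + 5 R$)
$d{\left(X \right)} = - \frac{3 X}{4}$ ($d{\left(X \right)} = X \left(-1\right) + X \frac{1}{4} = - X + \frac{X}{4} = - \frac{3 X}{4}$)
$142 \left(d{\left(a{\left(6 \right)} \right)} + \sqrt{-36 + b{\left(-5,-8 \right)}}\right) = 142 \left(\left(- \frac{3}{4}\right) \left(-4\right) + \sqrt{-36 + \left(-2 + 5 \left(-5\right)\right)}\right) = 142 \left(3 + \sqrt{-36 - 27}\right) = 142 \left(3 + \sqrt{-63}\right) = 142 \left(3 + 3 i \sqrt{7}\right) = 426 + 426 i \sqrt{7}$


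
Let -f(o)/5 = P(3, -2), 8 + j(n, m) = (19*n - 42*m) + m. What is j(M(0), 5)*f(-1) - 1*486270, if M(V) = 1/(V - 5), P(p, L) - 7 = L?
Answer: -480850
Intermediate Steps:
P(p, L) = 7 + L
M(V) = 1/(-5 + V)
j(n, m) = -8 - 41*m + 19*n (j(n, m) = -8 + ((19*n - 42*m) + m) = -8 + ((-42*m + 19*n) + m) = -8 + (-41*m + 19*n) = -8 - 41*m + 19*n)
f(o) = -25 (f(o) = -5*(7 - 2) = -5*5 = -25)
j(M(0), 5)*f(-1) - 1*486270 = (-8 - 41*5 + 19/(-5 + 0))*(-25) - 1*486270 = (-8 - 205 + 19/(-5))*(-25) - 486270 = (-8 - 205 + 19*(-⅕))*(-25) - 486270 = (-8 - 205 - 19/5)*(-25) - 486270 = -1084/5*(-25) - 486270 = 5420 - 486270 = -480850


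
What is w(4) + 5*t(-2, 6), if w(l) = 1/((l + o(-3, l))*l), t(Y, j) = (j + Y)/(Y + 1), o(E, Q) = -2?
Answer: -159/8 ≈ -19.875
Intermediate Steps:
t(Y, j) = (Y + j)/(1 + Y)
w(l) = 1/(l*(-2 + l)) (w(l) = 1/((l - 2)*l) = 1/((-2 + l)*l) = 1/(l*(-2 + l)))
w(4) + 5*t(-2, 6) = 1/(4*(-2 + 4)) + 5*((-2 + 6)/(1 - 2)) = (¼)/2 + 5*(4/(-1)) = (¼)*(½) + 5*(-1*4) = ⅛ + 5*(-4) = ⅛ - 20 = -159/8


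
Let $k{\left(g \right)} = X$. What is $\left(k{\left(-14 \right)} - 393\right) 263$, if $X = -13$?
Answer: $-106778$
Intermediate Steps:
$k{\left(g \right)} = -13$
$\left(k{\left(-14 \right)} - 393\right) 263 = \left(-13 - 393\right) 263 = \left(-406\right) 263 = -106778$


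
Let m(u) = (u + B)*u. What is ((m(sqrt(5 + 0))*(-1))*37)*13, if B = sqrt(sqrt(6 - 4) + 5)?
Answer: -2405 - 481*sqrt(25 + 5*sqrt(2)) ≈ -5129.0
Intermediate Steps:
B = sqrt(5 + sqrt(2)) (B = sqrt(sqrt(2) + 5) = sqrt(5 + sqrt(2)) ≈ 2.5326)
m(u) = u*(u + sqrt(5 + sqrt(2))) (m(u) = (u + sqrt(5 + sqrt(2)))*u = u*(u + sqrt(5 + sqrt(2))))
((m(sqrt(5 + 0))*(-1))*37)*13 = (((sqrt(5 + 0)*(sqrt(5 + 0) + sqrt(5 + sqrt(2))))*(-1))*37)*13 = (((sqrt(5)*(sqrt(5) + sqrt(5 + sqrt(2))))*(-1))*37)*13 = (-sqrt(5)*(sqrt(5) + sqrt(5 + sqrt(2)))*37)*13 = -37*sqrt(5)*(sqrt(5) + sqrt(5 + sqrt(2)))*13 = -481*sqrt(5)*(sqrt(5) + sqrt(5 + sqrt(2)))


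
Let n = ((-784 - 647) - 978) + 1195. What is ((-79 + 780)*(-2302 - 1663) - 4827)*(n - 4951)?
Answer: 17165160180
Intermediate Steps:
n = -1214 (n = (-1431 - 978) + 1195 = -2409 + 1195 = -1214)
((-79 + 780)*(-2302 - 1663) - 4827)*(n - 4951) = ((-79 + 780)*(-2302 - 1663) - 4827)*(-1214 - 4951) = (701*(-3965) - 4827)*(-6165) = (-2779465 - 4827)*(-6165) = -2784292*(-6165) = 17165160180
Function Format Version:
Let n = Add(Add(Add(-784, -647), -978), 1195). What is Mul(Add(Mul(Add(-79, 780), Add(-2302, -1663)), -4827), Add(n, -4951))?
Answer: 17165160180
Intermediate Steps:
n = -1214 (n = Add(Add(-1431, -978), 1195) = Add(-2409, 1195) = -1214)
Mul(Add(Mul(Add(-79, 780), Add(-2302, -1663)), -4827), Add(n, -4951)) = Mul(Add(Mul(Add(-79, 780), Add(-2302, -1663)), -4827), Add(-1214, -4951)) = Mul(Add(Mul(701, -3965), -4827), -6165) = Mul(Add(-2779465, -4827), -6165) = Mul(-2784292, -6165) = 17165160180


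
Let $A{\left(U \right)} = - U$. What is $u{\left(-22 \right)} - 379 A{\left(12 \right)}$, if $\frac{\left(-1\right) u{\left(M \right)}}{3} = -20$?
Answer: $4608$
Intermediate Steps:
$u{\left(M \right)} = 60$ ($u{\left(M \right)} = \left(-3\right) \left(-20\right) = 60$)
$u{\left(-22 \right)} - 379 A{\left(12 \right)} = 60 - 379 \left(\left(-1\right) 12\right) = 60 - -4548 = 60 + 4548 = 4608$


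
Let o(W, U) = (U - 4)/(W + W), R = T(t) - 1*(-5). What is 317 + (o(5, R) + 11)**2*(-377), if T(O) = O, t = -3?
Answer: -1091407/25 ≈ -43656.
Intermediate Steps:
R = 2 (R = -3 - 1*(-5) = -3 + 5 = 2)
o(W, U) = (-4 + U)/(2*W) (o(W, U) = (-4 + U)/((2*W)) = (-4 + U)*(1/(2*W)) = (-4 + U)/(2*W))
317 + (o(5, R) + 11)**2*(-377) = 317 + ((1/2)*(-4 + 2)/5 + 11)**2*(-377) = 317 + ((1/2)*(1/5)*(-2) + 11)**2*(-377) = 317 + (-1/5 + 11)**2*(-377) = 317 + (54/5)**2*(-377) = 317 + (2916/25)*(-377) = 317 - 1099332/25 = -1091407/25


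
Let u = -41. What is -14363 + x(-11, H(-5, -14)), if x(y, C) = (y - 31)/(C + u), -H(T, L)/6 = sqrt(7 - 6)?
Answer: -675019/47 ≈ -14362.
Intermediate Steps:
H(T, L) = -6 (H(T, L) = -6*sqrt(7 - 6) = -6*sqrt(1) = -6*1 = -6)
x(y, C) = (-31 + y)/(-41 + C) (x(y, C) = (y - 31)/(C - 41) = (-31 + y)/(-41 + C))
-14363 + x(-11, H(-5, -14)) = -14363 + (-31 - 11)/(-41 - 6) = -14363 - 42/(-47) = -14363 - 1/47*(-42) = -14363 + 42/47 = -675019/47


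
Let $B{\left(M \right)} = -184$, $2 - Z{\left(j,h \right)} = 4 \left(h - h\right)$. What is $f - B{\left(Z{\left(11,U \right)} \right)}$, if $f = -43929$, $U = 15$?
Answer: $-43745$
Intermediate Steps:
$Z{\left(j,h \right)} = 2$ ($Z{\left(j,h \right)} = 2 - 4 \left(h - h\right) = 2 - 4 \cdot 0 = 2 - 0 = 2 + 0 = 2$)
$f - B{\left(Z{\left(11,U \right)} \right)} = -43929 - -184 = -43929 + 184 = -43745$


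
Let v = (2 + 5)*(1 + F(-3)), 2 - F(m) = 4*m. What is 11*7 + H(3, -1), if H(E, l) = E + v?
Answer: 185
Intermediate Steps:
F(m) = 2 - 4*m
v = 105 (v = (2 + 5)*(1 + (2 - 4*(-3))) = 7*(1 + (2 + 12)) = 7*(1 + 14) = 7*15 = 105)
H(E, l) = 105 + E (H(E, l) = E + 105 = 105 + E)
11*7 + H(3, -1) = 11*7 + (105 + 3) = 77 + 108 = 185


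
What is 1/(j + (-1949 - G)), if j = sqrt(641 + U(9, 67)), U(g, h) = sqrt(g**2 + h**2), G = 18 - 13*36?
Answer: -1/(1499 - sqrt(641 + sqrt(4570))) ≈ -0.00067917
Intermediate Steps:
G = -450 (G = 18 - 468 = -450)
j = sqrt(641 + sqrt(4570)) (j = sqrt(641 + sqrt(9**2 + 67**2)) = sqrt(641 + sqrt(81 + 4489)) = sqrt(641 + sqrt(4570)) ≈ 26.620)
1/(j + (-1949 - G)) = 1/(sqrt(641 + sqrt(4570)) + (-1949 - 1*(-450))) = 1/(sqrt(641 + sqrt(4570)) + (-1949 + 450)) = 1/(sqrt(641 + sqrt(4570)) - 1499) = 1/(-1499 + sqrt(641 + sqrt(4570)))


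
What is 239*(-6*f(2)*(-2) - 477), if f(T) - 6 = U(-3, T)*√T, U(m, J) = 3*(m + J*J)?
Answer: -96795 + 8604*√2 ≈ -84627.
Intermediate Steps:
U(m, J) = 3*m + 3*J² (U(m, J) = 3*(m + J²) = 3*m + 3*J²)
f(T) = 6 + √T*(-9 + 3*T²) (f(T) = 6 + (3*(-3) + 3*T²)*√T = 6 + (-9 + 3*T²)*√T = 6 + √T*(-9 + 3*T²))
239*(-6*f(2)*(-2) - 477) = 239*(-6*(6 + 3*√2*(-3 + 2²))*(-2) - 477) = 239*(-6*(6 + 3*√2*(-3 + 4))*(-2) - 477) = 239*(-6*(6 + 3*√2*1)*(-2) - 477) = 239*(-6*(6 + 3*√2)*(-2) - 477) = 239*((-36 - 18*√2)*(-2) - 477) = 239*((72 + 36*√2) - 477) = 239*(-405 + 36*√2) = -96795 + 8604*√2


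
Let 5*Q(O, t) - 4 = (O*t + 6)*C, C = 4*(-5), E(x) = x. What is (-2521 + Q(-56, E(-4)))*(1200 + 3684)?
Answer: -84009684/5 ≈ -1.6802e+7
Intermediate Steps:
C = -20
Q(O, t) = -116/5 - 4*O*t (Q(O, t) = ⅘ + ((O*t + 6)*(-20))/5 = ⅘ + ((6 + O*t)*(-20))/5 = ⅘ + (-120 - 20*O*t)/5 = ⅘ + (-24 - 4*O*t) = -116/5 - 4*O*t)
(-2521 + Q(-56, E(-4)))*(1200 + 3684) = (-2521 + (-116/5 - 4*(-56)*(-4)))*(1200 + 3684) = (-2521 + (-116/5 - 896))*4884 = (-2521 - 4596/5)*4884 = -17201/5*4884 = -84009684/5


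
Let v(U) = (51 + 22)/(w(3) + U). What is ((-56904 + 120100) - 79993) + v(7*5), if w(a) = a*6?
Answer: -890168/53 ≈ -16796.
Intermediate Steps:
w(a) = 6*a
v(U) = 73/(18 + U) (v(U) = (51 + 22)/(6*3 + U) = 73/(18 + U))
((-56904 + 120100) - 79993) + v(7*5) = ((-56904 + 120100) - 79993) + 73/(18 + 7*5) = (63196 - 79993) + 73/(18 + 35) = -16797 + 73/53 = -890168/53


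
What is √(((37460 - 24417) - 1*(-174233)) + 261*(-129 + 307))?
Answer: √233734 ≈ 483.46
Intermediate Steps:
√(((37460 - 24417) - 1*(-174233)) + 261*(-129 + 307)) = √((13043 + 174233) + 261*178) = √(187276 + 46458) = √233734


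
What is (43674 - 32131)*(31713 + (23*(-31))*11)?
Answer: 275531410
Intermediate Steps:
(43674 - 32131)*(31713 + (23*(-31))*11) = 11543*(31713 - 713*11) = 11543*(31713 - 7843) = 11543*23870 = 275531410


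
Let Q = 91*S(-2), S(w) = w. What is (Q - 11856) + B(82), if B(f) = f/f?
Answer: -12037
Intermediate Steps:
B(f) = 1
Q = -182 (Q = 91*(-2) = -182)
(Q - 11856) + B(82) = (-182 - 11856) + 1 = -12038 + 1 = -12037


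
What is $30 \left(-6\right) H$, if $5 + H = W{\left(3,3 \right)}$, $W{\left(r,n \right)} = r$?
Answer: $360$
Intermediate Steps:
$H = -2$ ($H = -5 + 3 = -2$)
$30 \left(-6\right) H = 30 \left(-6\right) \left(-2\right) = \left(-180\right) \left(-2\right) = 360$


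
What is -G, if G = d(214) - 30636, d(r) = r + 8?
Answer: 30414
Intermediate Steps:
d(r) = 8 + r
G = -30414 (G = (8 + 214) - 30636 = 222 - 30636 = -30414)
-G = -1*(-30414) = 30414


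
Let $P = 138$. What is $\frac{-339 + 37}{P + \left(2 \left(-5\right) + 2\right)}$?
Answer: $- \frac{151}{65} \approx -2.3231$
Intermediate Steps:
$\frac{-339 + 37}{P + \left(2 \left(-5\right) + 2\right)} = \frac{-339 + 37}{138 + \left(2 \left(-5\right) + 2\right)} = - \frac{302}{138 + \left(-10 + 2\right)} = - \frac{302}{138 - 8} = - \frac{302}{130} = \left(-302\right) \frac{1}{130} = - \frac{151}{65}$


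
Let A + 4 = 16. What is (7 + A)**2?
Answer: 361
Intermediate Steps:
A = 12 (A = -4 + 16 = 12)
(7 + A)**2 = (7 + 12)**2 = 19**2 = 361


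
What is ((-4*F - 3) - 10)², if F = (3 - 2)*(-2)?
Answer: 25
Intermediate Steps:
F = -2 (F = 1*(-2) = -2)
((-4*F - 3) - 10)² = ((-4*(-2) - 3) - 10)² = ((8 - 3) - 10)² = (5 - 10)² = (-5)² = 25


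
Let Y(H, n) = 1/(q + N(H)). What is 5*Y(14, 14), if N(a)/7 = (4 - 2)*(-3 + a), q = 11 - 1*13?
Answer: 5/152 ≈ 0.032895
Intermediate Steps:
q = -2 (q = 11 - 13 = -2)
N(a) = -42 + 14*a (N(a) = 7*((4 - 2)*(-3 + a)) = 7*(2*(-3 + a)) = 7*(-6 + 2*a) = -42 + 14*a)
Y(H, n) = 1/(-44 + 14*H) (Y(H, n) = 1/(-2 + (-42 + 14*H)) = 1/(-44 + 14*H))
5*Y(14, 14) = 5*(1/(2*(-22 + 7*14))) = 5*(1/(2*(-22 + 98))) = 5*((½)/76) = 5*((½)*(1/76)) = 5*(1/152) = 5/152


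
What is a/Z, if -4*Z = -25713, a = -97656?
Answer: -130208/8571 ≈ -15.192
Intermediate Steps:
Z = 25713/4 (Z = -¼*(-25713) = 25713/4 ≈ 6428.3)
a/Z = -97656/25713/4 = -97656*4/25713 = -130208/8571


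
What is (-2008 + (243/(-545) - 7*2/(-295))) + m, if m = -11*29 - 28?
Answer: -75737836/32155 ≈ -2355.4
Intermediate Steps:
m = -347 (m = -319 - 28 = -347)
(-2008 + (243/(-545) - 7*2/(-295))) + m = (-2008 + (243/(-545) - 7*2/(-295))) - 347 = (-2008 + (243*(-1/545) - 14*(-1/295))) - 347 = (-2008 + (-243/545 + 14/295)) - 347 = (-2008 - 12811/32155) - 347 = -64580051/32155 - 347 = -75737836/32155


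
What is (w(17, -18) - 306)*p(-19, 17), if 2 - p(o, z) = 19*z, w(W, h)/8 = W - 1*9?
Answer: 77682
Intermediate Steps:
w(W, h) = -72 + 8*W (w(W, h) = 8*(W - 1*9) = 8*(W - 9) = 8*(-9 + W) = -72 + 8*W)
p(o, z) = 2 - 19*z
(w(17, -18) - 306)*p(-19, 17) = ((-72 + 8*17) - 306)*(2 - 19*17) = ((-72 + 136) - 306)*(2 - 323) = (64 - 306)*(-321) = -242*(-321) = 77682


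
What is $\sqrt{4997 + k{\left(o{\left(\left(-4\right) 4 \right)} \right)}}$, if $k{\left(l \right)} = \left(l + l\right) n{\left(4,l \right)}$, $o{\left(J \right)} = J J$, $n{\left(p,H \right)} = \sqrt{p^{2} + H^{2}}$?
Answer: $\sqrt{4997 + 2048 \sqrt{4097}} \approx 368.9$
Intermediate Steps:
$n{\left(p,H \right)} = \sqrt{H^{2} + p^{2}}$
$o{\left(J \right)} = J^{2}$
$k{\left(l \right)} = 2 l \sqrt{16 + l^{2}}$ ($k{\left(l \right)} = \left(l + l\right) \sqrt{l^{2} + 4^{2}} = 2 l \sqrt{l^{2} + 16} = 2 l \sqrt{16 + l^{2}}$)
$\sqrt{4997 + k{\left(o{\left(\left(-4\right) 4 \right)} \right)}} = \sqrt{4997 + 2 \left(\left(-4\right) 4\right)^{2} \sqrt{16 + \left(\left(\left(-4\right) 4\right)^{2}\right)^{2}}} = \sqrt{4997 + 2 \left(-16\right)^{2} \sqrt{16 + \left(\left(-16\right)^{2}\right)^{2}}} = \sqrt{4997 + 2 \cdot 256 \sqrt{16 + 256^{2}}} = \sqrt{4997 + 2 \cdot 256 \sqrt{16 + 65536}} = \sqrt{4997 + 2 \cdot 256 \sqrt{65552}} = \sqrt{4997 + 2 \cdot 256 \cdot 4 \sqrt{4097}} = \sqrt{4997 + 2048 \sqrt{4097}}$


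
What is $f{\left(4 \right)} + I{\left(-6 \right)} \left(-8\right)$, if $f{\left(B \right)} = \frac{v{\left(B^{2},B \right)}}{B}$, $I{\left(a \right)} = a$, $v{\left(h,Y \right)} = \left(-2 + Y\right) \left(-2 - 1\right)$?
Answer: $\frac{93}{2} \approx 46.5$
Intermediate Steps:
$v{\left(h,Y \right)} = 6 - 3 Y$ ($v{\left(h,Y \right)} = \left(-2 + Y\right) \left(-3\right) = 6 - 3 Y$)
$f{\left(B \right)} = \frac{6 - 3 B}{B}$
$f{\left(4 \right)} + I{\left(-6 \right)} \left(-8\right) = \left(-3 + \frac{6}{4}\right) - -48 = \left(-3 + 6 \cdot \frac{1}{4}\right) + 48 = \left(-3 + \frac{3}{2}\right) + 48 = - \frac{3}{2} + 48 = \frac{93}{2}$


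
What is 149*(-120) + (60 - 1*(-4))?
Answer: -17816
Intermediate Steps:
149*(-120) + (60 - 1*(-4)) = -17880 + (60 + 4) = -17880 + 64 = -17816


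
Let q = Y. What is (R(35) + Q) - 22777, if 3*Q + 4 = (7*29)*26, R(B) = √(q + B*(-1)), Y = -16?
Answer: -21019 + I*√51 ≈ -21019.0 + 7.1414*I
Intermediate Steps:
q = -16
R(B) = √(-16 - B) (R(B) = √(-16 + B*(-1)) = √(-16 - B))
Q = 1758 (Q = -4/3 + ((7*29)*26)/3 = -4/3 + (203*26)/3 = -4/3 + (⅓)*5278 = -4/3 + 5278/3 = 1758)
(R(35) + Q) - 22777 = (√(-16 - 1*35) + 1758) - 22777 = (√(-16 - 35) + 1758) - 22777 = (√(-51) + 1758) - 22777 = (I*√51 + 1758) - 22777 = (1758 + I*√51) - 22777 = -21019 + I*√51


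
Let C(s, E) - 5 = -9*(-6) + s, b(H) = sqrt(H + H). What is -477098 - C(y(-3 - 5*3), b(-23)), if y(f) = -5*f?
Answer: -477247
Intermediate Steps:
b(H) = sqrt(2)*sqrt(H) (b(H) = sqrt(2*H) = sqrt(2)*sqrt(H))
C(s, E) = 59 + s (C(s, E) = 5 + (-9*(-6) + s) = 5 + (54 + s) = 59 + s)
-477098 - C(y(-3 - 5*3), b(-23)) = -477098 - (59 - 5*(-3 - 5*3)) = -477098 - (59 - 5*(-3 - 15)) = -477098 - (59 - 5*(-18)) = -477098 - (59 + 90) = -477098 - 1*149 = -477098 - 149 = -477247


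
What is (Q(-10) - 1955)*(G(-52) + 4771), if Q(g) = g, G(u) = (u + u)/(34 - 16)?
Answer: -28090985/3 ≈ -9.3637e+6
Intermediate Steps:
G(u) = u/9 (G(u) = (2*u)/18 = (2*u)*(1/18) = u/9)
(Q(-10) - 1955)*(G(-52) + 4771) = (-10 - 1955)*((⅑)*(-52) + 4771) = -1965*(-52/9 + 4771) = -1965*42887/9 = -28090985/3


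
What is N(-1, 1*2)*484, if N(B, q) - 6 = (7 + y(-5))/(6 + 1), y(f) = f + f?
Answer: 18876/7 ≈ 2696.6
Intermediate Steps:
y(f) = 2*f
N(B, q) = 39/7 (N(B, q) = 6 + (7 + 2*(-5))/(6 + 1) = 6 + (7 - 10)/7 = 6 - 3*⅐ = 6 - 3/7 = 39/7)
N(-1, 1*2)*484 = (39/7)*484 = 18876/7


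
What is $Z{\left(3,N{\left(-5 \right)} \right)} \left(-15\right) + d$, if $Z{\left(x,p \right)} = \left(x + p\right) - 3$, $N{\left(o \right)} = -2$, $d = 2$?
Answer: $32$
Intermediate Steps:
$Z{\left(x,p \right)} = -3 + p + x$ ($Z{\left(x,p \right)} = \left(p + x\right) - 3 = -3 + p + x$)
$Z{\left(3,N{\left(-5 \right)} \right)} \left(-15\right) + d = \left(-3 - 2 + 3\right) \left(-15\right) + 2 = \left(-2\right) \left(-15\right) + 2 = 30 + 2 = 32$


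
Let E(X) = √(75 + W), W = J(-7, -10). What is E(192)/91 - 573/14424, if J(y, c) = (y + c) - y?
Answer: -191/4808 + √65/91 ≈ 0.048871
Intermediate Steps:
J(y, c) = c (J(y, c) = (c + y) - y = c)
W = -10
E(X) = √65 (E(X) = √(75 - 10) = √65)
E(192)/91 - 573/14424 = √65/91 - 573/14424 = √65*(1/91) - 573*1/14424 = √65/91 - 191/4808 = -191/4808 + √65/91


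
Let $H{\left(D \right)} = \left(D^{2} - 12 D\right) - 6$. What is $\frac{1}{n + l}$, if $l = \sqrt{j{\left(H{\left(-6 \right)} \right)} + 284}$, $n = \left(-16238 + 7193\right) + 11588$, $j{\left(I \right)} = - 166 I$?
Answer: $\frac{2543}{6483497} - \frac{2 i \sqrt{4162}}{6483497} \approx 0.00039223 - 1.9901 \cdot 10^{-5} i$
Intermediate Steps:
$H{\left(D \right)} = -6 + D^{2} - 12 D$
$n = 2543$ ($n = -9045 + 11588 = 2543$)
$l = 2 i \sqrt{4162}$ ($l = \sqrt{- 166 \left(-6 + \left(-6\right)^{2} - -72\right) + 284} = \sqrt{- 166 \left(-6 + 36 + 72\right) + 284} = \sqrt{\left(-166\right) 102 + 284} = \sqrt{-16932 + 284} = \sqrt{-16648} = 2 i \sqrt{4162} \approx 129.03 i$)
$\frac{1}{n + l} = \frac{1}{2543 + 2 i \sqrt{4162}}$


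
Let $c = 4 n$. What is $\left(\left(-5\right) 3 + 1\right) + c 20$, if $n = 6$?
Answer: $466$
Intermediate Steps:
$c = 24$ ($c = 4 \cdot 6 = 24$)
$\left(\left(-5\right) 3 + 1\right) + c 20 = \left(\left(-5\right) 3 + 1\right) + 24 \cdot 20 = \left(-15 + 1\right) + 480 = -14 + 480 = 466$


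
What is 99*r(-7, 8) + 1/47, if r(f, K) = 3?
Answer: 13960/47 ≈ 297.02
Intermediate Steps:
99*r(-7, 8) + 1/47 = 99*3 + 1/47 = 297 + 1/47 = 13960/47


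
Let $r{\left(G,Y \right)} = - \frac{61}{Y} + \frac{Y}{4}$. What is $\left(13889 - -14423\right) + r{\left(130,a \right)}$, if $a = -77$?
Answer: $\frac{8714411}{308} \approx 28294.0$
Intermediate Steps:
$r{\left(G,Y \right)} = - \frac{61}{Y} + \frac{Y}{4}$ ($r{\left(G,Y \right)} = - \frac{61}{Y} + Y \frac{1}{4} = - \frac{61}{Y} + \frac{Y}{4}$)
$\left(13889 - -14423\right) + r{\left(130,a \right)} = \left(13889 - -14423\right) + \left(- \frac{61}{-77} + \frac{1}{4} \left(-77\right)\right) = \left(13889 + 14423\right) - \frac{5685}{308} = 28312 + \left(\frac{61}{77} - \frac{77}{4}\right) = 28312 - \frac{5685}{308} = \frac{8714411}{308}$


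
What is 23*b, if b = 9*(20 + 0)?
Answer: 4140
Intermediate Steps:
b = 180 (b = 9*20 = 180)
23*b = 23*180 = 4140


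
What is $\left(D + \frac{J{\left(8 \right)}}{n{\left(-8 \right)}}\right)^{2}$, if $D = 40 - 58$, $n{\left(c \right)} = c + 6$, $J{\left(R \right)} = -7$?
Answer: $\frac{841}{4} \approx 210.25$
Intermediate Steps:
$n{\left(c \right)} = 6 + c$
$D = -18$
$\left(D + \frac{J{\left(8 \right)}}{n{\left(-8 \right)}}\right)^{2} = \left(-18 - \frac{7}{6 - 8}\right)^{2} = \left(-18 - \frac{7}{-2}\right)^{2} = \left(-18 - - \frac{7}{2}\right)^{2} = \left(-18 + \frac{7}{2}\right)^{2} = \left(- \frac{29}{2}\right)^{2} = \frac{841}{4}$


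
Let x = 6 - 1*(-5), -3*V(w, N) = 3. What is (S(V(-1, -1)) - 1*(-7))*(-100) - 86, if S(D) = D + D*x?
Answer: 414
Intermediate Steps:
V(w, N) = -1 (V(w, N) = -1/3*3 = -1)
x = 11 (x = 6 + 5 = 11)
S(D) = 12*D (S(D) = D + D*11 = D + 11*D = 12*D)
(S(V(-1, -1)) - 1*(-7))*(-100) - 86 = (12*(-1) - 1*(-7))*(-100) - 86 = (-12 + 7)*(-100) - 86 = -5*(-100) - 86 = 500 - 86 = 414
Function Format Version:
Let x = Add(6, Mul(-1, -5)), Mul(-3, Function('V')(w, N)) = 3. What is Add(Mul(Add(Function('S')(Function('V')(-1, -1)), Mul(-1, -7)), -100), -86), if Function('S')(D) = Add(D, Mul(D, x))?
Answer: 414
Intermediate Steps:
Function('V')(w, N) = -1 (Function('V')(w, N) = Mul(Rational(-1, 3), 3) = -1)
x = 11 (x = Add(6, 5) = 11)
Function('S')(D) = Mul(12, D) (Function('S')(D) = Add(D, Mul(D, 11)) = Add(D, Mul(11, D)) = Mul(12, D))
Add(Mul(Add(Function('S')(Function('V')(-1, -1)), Mul(-1, -7)), -100), -86) = Add(Mul(Add(Mul(12, -1), Mul(-1, -7)), -100), -86) = Add(Mul(Add(-12, 7), -100), -86) = Add(Mul(-5, -100), -86) = Add(500, -86) = 414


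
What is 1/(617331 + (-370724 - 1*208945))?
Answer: 1/37662 ≈ 2.6552e-5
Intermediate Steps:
1/(617331 + (-370724 - 1*208945)) = 1/(617331 + (-370724 - 208945)) = 1/(617331 - 579669) = 1/37662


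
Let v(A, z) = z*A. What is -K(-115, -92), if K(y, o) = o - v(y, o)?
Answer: 10672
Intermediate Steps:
v(A, z) = A*z
K(y, o) = o - o*y (K(y, o) = o - y*o = o - o*y)
-K(-115, -92) = -(-92)*(1 - 1*(-115)) = -(-92)*(1 + 115) = -(-92)*116 = -1*(-10672) = 10672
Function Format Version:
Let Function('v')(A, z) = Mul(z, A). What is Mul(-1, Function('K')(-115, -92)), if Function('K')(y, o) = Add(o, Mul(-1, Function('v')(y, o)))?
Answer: 10672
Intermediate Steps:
Function('v')(A, z) = Mul(A, z)
Function('K')(y, o) = Add(o, Mul(-1, o, y)) (Function('K')(y, o) = Add(o, Mul(-1, Mul(y, o))) = Add(o, Mul(-1, Mul(o, y))) = Add(o, Mul(-1, o, y)))
Mul(-1, Function('K')(-115, -92)) = Mul(-1, Mul(-92, Add(1, Mul(-1, -115)))) = Mul(-1, Mul(-92, Add(1, 115))) = Mul(-1, Mul(-92, 116)) = Mul(-1, -10672) = 10672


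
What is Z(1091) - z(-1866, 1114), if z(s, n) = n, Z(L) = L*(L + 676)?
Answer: 1926683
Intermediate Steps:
Z(L) = L*(676 + L)
Z(1091) - z(-1866, 1114) = 1091*(676 + 1091) - 1*1114 = 1091*1767 - 1114 = 1927797 - 1114 = 1926683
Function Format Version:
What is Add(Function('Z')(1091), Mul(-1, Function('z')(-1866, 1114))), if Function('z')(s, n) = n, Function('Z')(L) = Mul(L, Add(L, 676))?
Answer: 1926683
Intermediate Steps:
Function('Z')(L) = Mul(L, Add(676, L))
Add(Function('Z')(1091), Mul(-1, Function('z')(-1866, 1114))) = Add(Mul(1091, Add(676, 1091)), Mul(-1, 1114)) = Add(Mul(1091, 1767), -1114) = Add(1927797, -1114) = 1926683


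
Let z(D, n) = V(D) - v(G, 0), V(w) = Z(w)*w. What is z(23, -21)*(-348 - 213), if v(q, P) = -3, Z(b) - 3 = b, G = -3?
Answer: -337161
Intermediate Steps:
Z(b) = 3 + b
V(w) = w*(3 + w) (V(w) = (3 + w)*w = w*(3 + w))
z(D, n) = 3 + D*(3 + D) (z(D, n) = D*(3 + D) - 1*(-3) = D*(3 + D) + 3 = 3 + D*(3 + D))
z(23, -21)*(-348 - 213) = (3 + 23*(3 + 23))*(-348 - 213) = (3 + 23*26)*(-561) = (3 + 598)*(-561) = 601*(-561) = -337161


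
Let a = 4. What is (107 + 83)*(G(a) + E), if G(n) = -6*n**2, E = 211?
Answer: 21850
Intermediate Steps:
(107 + 83)*(G(a) + E) = (107 + 83)*(-6*4**2 + 211) = 190*(-6*16 + 211) = 190*(-96 + 211) = 190*115 = 21850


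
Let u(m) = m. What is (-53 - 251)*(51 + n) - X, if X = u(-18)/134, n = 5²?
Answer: -1547959/67 ≈ -23104.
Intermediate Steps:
n = 25
X = -9/67 (X = -18/134 = -18*1/134 = -9/67 ≈ -0.13433)
(-53 - 251)*(51 + n) - X = (-53 - 251)*(51 + 25) - 1*(-9/67) = -304*76 + 9/67 = -23104 + 9/67 = -1547959/67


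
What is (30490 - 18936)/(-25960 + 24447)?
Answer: -11554/1513 ≈ -7.6365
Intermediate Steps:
(30490 - 18936)/(-25960 + 24447) = 11554/(-1513) = 11554*(-1/1513) = -11554/1513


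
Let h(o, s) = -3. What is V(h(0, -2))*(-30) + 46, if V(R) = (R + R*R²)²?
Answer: -26954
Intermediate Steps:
V(R) = (R + R³)²
V(h(0, -2))*(-30) + 46 = ((-3)²*(1 + (-3)²)²)*(-30) + 46 = (9*(1 + 9)²)*(-30) + 46 = (9*10²)*(-30) + 46 = (9*100)*(-30) + 46 = 900*(-30) + 46 = -27000 + 46 = -26954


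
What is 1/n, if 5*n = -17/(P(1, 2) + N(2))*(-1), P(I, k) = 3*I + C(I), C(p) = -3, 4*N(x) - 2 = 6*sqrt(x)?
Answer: 5/34 + 15*sqrt(2)/34 ≈ 0.77098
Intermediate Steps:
N(x) = 1/2 + 3*sqrt(x)/2 (N(x) = 1/2 + (6*sqrt(x))/4 = 1/2 + 3*sqrt(x)/2)
P(I, k) = -3 + 3*I (P(I, k) = 3*I - 3 = -3 + 3*I)
n = 17/(5*(1/2 + 3*sqrt(2)/2)) (n = (-17/((-3 + 3*1) + (1/2 + 3*sqrt(2)/2))*(-1))/5 = (-17/((-3 + 3) + (1/2 + 3*sqrt(2)/2))*(-1))/5 = (-17/(0 + (1/2 + 3*sqrt(2)/2))*(-1))/5 = (-17/(1/2 + 3*sqrt(2)/2)*(-1))/5 = (17/(1/2 + 3*sqrt(2)/2))/5 = 17/(5*(1/2 + 3*sqrt(2)/2)) ≈ 1.2971)
1/n = 1/(-2/5 + 6*sqrt(2)/5)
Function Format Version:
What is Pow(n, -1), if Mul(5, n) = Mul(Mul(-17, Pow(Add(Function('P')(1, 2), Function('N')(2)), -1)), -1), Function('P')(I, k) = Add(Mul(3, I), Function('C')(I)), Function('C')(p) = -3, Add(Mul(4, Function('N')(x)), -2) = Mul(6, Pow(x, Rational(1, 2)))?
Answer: Add(Rational(5, 34), Mul(Rational(15, 34), Pow(2, Rational(1, 2)))) ≈ 0.77098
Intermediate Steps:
Function('N')(x) = Add(Rational(1, 2), Mul(Rational(3, 2), Pow(x, Rational(1, 2)))) (Function('N')(x) = Add(Rational(1, 2), Mul(Rational(1, 4), Mul(6, Pow(x, Rational(1, 2))))) = Add(Rational(1, 2), Mul(Rational(3, 2), Pow(x, Rational(1, 2)))))
Function('P')(I, k) = Add(-3, Mul(3, I)) (Function('P')(I, k) = Add(Mul(3, I), -3) = Add(-3, Mul(3, I)))
n = Mul(Rational(17, 5), Pow(Add(Rational(1, 2), Mul(Rational(3, 2), Pow(2, Rational(1, 2)))), -1)) (n = Mul(Rational(1, 5), Mul(Mul(-17, Pow(Add(Add(-3, Mul(3, 1)), Add(Rational(1, 2), Mul(Rational(3, 2), Pow(2, Rational(1, 2))))), -1)), -1)) = Mul(Rational(1, 5), Mul(Mul(-17, Pow(Add(Add(-3, 3), Add(Rational(1, 2), Mul(Rational(3, 2), Pow(2, Rational(1, 2))))), -1)), -1)) = Mul(Rational(1, 5), Mul(Mul(-17, Pow(Add(0, Add(Rational(1, 2), Mul(Rational(3, 2), Pow(2, Rational(1, 2))))), -1)), -1)) = Mul(Rational(1, 5), Mul(Mul(-17, Pow(Add(Rational(1, 2), Mul(Rational(3, 2), Pow(2, Rational(1, 2)))), -1)), -1)) = Mul(Rational(1, 5), Mul(17, Pow(Add(Rational(1, 2), Mul(Rational(3, 2), Pow(2, Rational(1, 2)))), -1))) = Mul(Rational(17, 5), Pow(Add(Rational(1, 2), Mul(Rational(3, 2), Pow(2, Rational(1, 2)))), -1)) ≈ 1.2971)
Pow(n, -1) = Pow(Add(Rational(-2, 5), Mul(Rational(6, 5), Pow(2, Rational(1, 2)))), -1)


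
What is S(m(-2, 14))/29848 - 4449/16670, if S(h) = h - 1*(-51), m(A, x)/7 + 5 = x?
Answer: -32723343/124391540 ≈ -0.26307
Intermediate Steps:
m(A, x) = -35 + 7*x
S(h) = 51 + h (S(h) = h + 51 = 51 + h)
S(m(-2, 14))/29848 - 4449/16670 = (51 + (-35 + 7*14))/29848 - 4449/16670 = (51 + (-35 + 98))*(1/29848) - 4449*1/16670 = (51 + 63)*(1/29848) - 4449/16670 = 114*(1/29848) - 4449/16670 = 57/14924 - 4449/16670 = -32723343/124391540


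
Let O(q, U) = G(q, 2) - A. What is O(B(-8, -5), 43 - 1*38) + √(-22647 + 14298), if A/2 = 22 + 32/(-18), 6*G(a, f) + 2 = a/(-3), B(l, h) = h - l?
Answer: -737/18 + 11*I*√69 ≈ -40.944 + 91.373*I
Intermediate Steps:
G(a, f) = -⅓ - a/18 (G(a, f) = -⅓ + (a/(-3))/6 = -⅓ + (a*(-⅓))/6 = -⅓ + (-a/3)/6 = -⅓ - a/18)
A = 364/9 (A = 2*(22 + 32/(-18)) = 2*(22 + 32*(-1/18)) = 2*(22 - 16/9) = 2*(182/9) = 364/9 ≈ 40.444)
O(q, U) = -367/9 - q/18 (O(q, U) = (-⅓ - q/18) - 1*364/9 = (-⅓ - q/18) - 364/9 = -367/9 - q/18)
O(B(-8, -5), 43 - 1*38) + √(-22647 + 14298) = (-367/9 - (-5 - 1*(-8))/18) + √(-22647 + 14298) = (-367/9 - (-5 + 8)/18) + √(-8349) = (-367/9 - 1/18*3) + 11*I*√69 = (-367/9 - ⅙) + 11*I*√69 = -737/18 + 11*I*√69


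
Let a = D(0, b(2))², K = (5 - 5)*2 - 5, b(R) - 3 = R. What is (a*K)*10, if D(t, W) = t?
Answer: 0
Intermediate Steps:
b(R) = 3 + R
K = -5 (K = 0*2 - 5 = 0 - 5 = -5)
a = 0 (a = 0² = 0)
(a*K)*10 = (0*(-5))*10 = 0*10 = 0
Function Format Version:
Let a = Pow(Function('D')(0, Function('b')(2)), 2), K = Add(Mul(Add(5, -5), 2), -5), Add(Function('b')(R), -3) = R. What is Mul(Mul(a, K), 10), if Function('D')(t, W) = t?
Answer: 0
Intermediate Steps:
Function('b')(R) = Add(3, R)
K = -5 (K = Add(Mul(0, 2), -5) = Add(0, -5) = -5)
a = 0 (a = Pow(0, 2) = 0)
Mul(Mul(a, K), 10) = Mul(Mul(0, -5), 10) = Mul(0, 10) = 0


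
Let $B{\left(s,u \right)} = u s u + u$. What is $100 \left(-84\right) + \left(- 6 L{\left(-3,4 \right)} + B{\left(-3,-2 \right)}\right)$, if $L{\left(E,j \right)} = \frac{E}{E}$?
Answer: $-8420$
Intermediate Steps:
$B{\left(s,u \right)} = u + s u^{2}$ ($B{\left(s,u \right)} = s u u + u = s u^{2} + u = u + s u^{2}$)
$L{\left(E,j \right)} = 1$
$100 \left(-84\right) + \left(- 6 L{\left(-3,4 \right)} + B{\left(-3,-2 \right)}\right) = 100 \left(-84\right) - \left(6 + 2 \left(1 - -6\right)\right) = -8400 - \left(6 + 2 \left(1 + 6\right)\right) = -8400 - 20 = -8420$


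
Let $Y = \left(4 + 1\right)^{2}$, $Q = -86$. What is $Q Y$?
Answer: $-2150$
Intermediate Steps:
$Y = 25$ ($Y = 5^{2} = 25$)
$Q Y = \left(-86\right) 25 = -2150$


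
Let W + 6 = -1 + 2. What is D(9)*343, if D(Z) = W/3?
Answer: -1715/3 ≈ -571.67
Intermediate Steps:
W = -5 (W = -6 + (-1 + 2) = -6 + 1 = -5)
D(Z) = -5/3
D(9)*343 = -5/3*343 = -1715/3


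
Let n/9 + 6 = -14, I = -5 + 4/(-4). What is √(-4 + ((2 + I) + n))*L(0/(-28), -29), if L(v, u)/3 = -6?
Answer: -36*I*√47 ≈ -246.8*I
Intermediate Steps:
I = -6 (I = -5 + 4*(-¼) = -5 - 1 = -6)
n = -180 (n = -54 + 9*(-14) = -54 - 126 = -180)
L(v, u) = -18 (L(v, u) = 3*(-6) = -18)
√(-4 + ((2 + I) + n))*L(0/(-28), -29) = √(-4 + ((2 - 6) - 180))*(-18) = √(-4 + (-4 - 180))*(-18) = √(-4 - 184)*(-18) = √(-188)*(-18) = (2*I*√47)*(-18) = -36*I*√47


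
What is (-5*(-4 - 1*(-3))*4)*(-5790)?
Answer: -115800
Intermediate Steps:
(-5*(-4 - 1*(-3))*4)*(-5790) = (-5*(-4 + 3)*4)*(-5790) = (-5*(-1)*4)*(-5790) = (5*4)*(-5790) = 20*(-5790) = -115800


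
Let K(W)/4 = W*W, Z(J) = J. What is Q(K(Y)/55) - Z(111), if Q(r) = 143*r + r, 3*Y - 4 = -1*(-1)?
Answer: -901/11 ≈ -81.909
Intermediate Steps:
Y = 5/3 (Y = 4/3 + (-1*(-1))/3 = 4/3 + (1/3)*1 = 4/3 + 1/3 = 5/3 ≈ 1.6667)
K(W) = 4*W**2 (K(W) = 4*(W*W) = 4*W**2)
Q(r) = 144*r
Q(K(Y)/55) - Z(111) = 144*((4*(5/3)**2)/55) - 1*111 = 144*((4*(25/9))*(1/55)) - 111 = 144*((100/9)*(1/55)) - 111 = 144*(20/99) - 111 = 320/11 - 111 = -901/11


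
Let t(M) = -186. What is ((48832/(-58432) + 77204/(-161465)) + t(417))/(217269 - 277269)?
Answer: 27613348417/8845052700000 ≈ 0.0031219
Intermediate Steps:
((48832/(-58432) + 77204/(-161465)) + t(417))/(217269 - 277269) = ((48832/(-58432) + 77204/(-161465)) - 186)/(217269 - 277269) = ((48832*(-1/58432) + 77204*(-1/161465)) - 186)/(-60000) = ((-763/913 - 77204/161465) - 186)*(-1/60000) = (-193685047/147417545 - 186)*(-1/60000) = -27613348417/147417545*(-1/60000) = 27613348417/8845052700000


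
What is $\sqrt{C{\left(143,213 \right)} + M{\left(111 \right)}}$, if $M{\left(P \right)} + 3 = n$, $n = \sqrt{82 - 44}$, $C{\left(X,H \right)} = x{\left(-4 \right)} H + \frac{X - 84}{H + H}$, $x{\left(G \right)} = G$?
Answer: $\frac{\sqrt{-155136846 + 181476 \sqrt{38}}}{426} \approx 29.132 i$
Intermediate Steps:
$C{\left(X,H \right)} = - 4 H + \frac{-84 + X}{2 H}$ ($C{\left(X,H \right)} = - 4 H + \frac{X - 84}{H + H} = - 4 H + \frac{-84 + X}{2 H}$)
$n = \sqrt{38} \approx 6.1644$
$M{\left(P \right)} = -3 + \sqrt{38}$
$\sqrt{C{\left(143,213 \right)} + M{\left(111 \right)}} = \sqrt{\frac{-84 + 143 - 8 \cdot 213^{2}}{2 \cdot 213} - \left(3 - \sqrt{38}\right)} = \sqrt{\frac{1}{2} \cdot \frac{1}{213} \left(-84 + 143 - 362952\right) - \left(3 - \sqrt{38}\right)} = \sqrt{\frac{1}{2} \cdot \frac{1}{213} \left(-362893\right) - \left(3 - \sqrt{38}\right)} = \sqrt{- \frac{362893}{426} - \left(3 - \sqrt{38}\right)} = \sqrt{- \frac{364171}{426} + \sqrt{38}}$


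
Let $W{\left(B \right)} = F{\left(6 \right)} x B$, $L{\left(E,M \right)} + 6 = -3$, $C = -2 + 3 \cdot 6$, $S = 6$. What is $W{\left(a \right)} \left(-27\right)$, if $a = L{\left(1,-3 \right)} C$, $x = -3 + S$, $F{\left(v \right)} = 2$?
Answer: $23328$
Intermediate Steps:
$C = 16$ ($C = -2 + 18 = 16$)
$L{\left(E,M \right)} = -9$ ($L{\left(E,M \right)} = -6 - 3 = -9$)
$x = 3$ ($x = -3 + 6 = 3$)
$a = -144$ ($a = \left(-9\right) 16 = -144$)
$W{\left(B \right)} = 6 B$ ($W{\left(B \right)} = 2 \cdot 3 B = 6 B$)
$W{\left(a \right)} \left(-27\right) = 6 \left(-144\right) \left(-27\right) = \left(-864\right) \left(-27\right) = 23328$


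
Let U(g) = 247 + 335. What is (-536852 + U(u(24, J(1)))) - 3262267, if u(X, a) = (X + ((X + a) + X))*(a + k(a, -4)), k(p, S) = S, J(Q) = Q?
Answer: -3798537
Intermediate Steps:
u(X, a) = (-4 + a)*(a + 3*X) (u(X, a) = (X + ((X + a) + X))*(a - 4) = (X + (a + 2*X))*(-4 + a) = (a + 3*X)*(-4 + a) = (-4 + a)*(a + 3*X))
U(g) = 582
(-536852 + U(u(24, J(1)))) - 3262267 = (-536852 + 582) - 3262267 = -536270 - 3262267 = -3798537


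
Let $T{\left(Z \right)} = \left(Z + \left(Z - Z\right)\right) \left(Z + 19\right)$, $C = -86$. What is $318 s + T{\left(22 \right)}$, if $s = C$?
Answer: $-26446$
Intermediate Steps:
$s = -86$
$T{\left(Z \right)} = Z \left(19 + Z\right)$ ($T{\left(Z \right)} = \left(Z + 0\right) \left(19 + Z\right) = Z \left(19 + Z\right)$)
$318 s + T{\left(22 \right)} = 318 \left(-86\right) + 22 \left(19 + 22\right) = -27348 + 22 \cdot 41 = -27348 + 902 = -26446$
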